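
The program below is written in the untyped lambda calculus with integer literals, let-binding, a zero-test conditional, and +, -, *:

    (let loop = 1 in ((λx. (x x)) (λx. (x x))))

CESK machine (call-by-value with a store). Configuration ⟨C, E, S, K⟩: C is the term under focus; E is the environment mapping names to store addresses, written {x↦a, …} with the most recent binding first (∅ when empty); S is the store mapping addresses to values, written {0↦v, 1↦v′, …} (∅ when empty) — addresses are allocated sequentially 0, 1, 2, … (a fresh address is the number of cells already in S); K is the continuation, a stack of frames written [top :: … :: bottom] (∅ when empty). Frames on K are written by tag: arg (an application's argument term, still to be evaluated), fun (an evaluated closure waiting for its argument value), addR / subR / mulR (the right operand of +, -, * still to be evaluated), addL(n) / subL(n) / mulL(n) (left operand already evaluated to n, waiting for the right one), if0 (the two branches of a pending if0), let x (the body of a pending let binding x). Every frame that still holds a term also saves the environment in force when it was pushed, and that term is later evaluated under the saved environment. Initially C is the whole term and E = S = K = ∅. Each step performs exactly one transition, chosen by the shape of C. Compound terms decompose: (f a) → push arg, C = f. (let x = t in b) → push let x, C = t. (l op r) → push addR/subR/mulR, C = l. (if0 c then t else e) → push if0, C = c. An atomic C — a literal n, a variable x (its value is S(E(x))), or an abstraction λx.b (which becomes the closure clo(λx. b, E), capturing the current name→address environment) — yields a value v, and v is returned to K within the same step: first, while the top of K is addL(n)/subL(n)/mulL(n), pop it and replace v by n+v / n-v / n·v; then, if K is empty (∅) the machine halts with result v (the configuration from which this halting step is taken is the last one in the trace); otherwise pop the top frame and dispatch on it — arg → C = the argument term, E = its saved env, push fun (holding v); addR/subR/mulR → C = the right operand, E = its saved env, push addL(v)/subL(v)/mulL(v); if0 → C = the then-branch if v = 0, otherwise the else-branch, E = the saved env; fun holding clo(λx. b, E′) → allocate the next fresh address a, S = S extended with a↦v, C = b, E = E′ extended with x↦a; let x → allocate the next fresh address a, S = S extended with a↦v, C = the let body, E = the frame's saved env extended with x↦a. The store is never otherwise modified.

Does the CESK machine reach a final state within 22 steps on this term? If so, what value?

[0] <C=(let loop = 1 in ((λx. (x x)) (λx. (x x)))), E=∅, S=∅, K=∅>
[1] <C=1, E=∅, S=∅, K=[let loop]>
[2] <C=((λx. (x x)) (λx. (x x))), E={loop↦0}, S={0↦1}, K=∅>
[3] <C=(λx. (x x)), E={loop↦0}, S={0↦1}, K=[arg]>
[4] <C=(λx. (x x)), E={loop↦0}, S={0↦1}, K=[fun]>
[5] <C=(x x), E={x↦1, loop↦0}, S={0↦1, 1↦clo(λx. (x x), {loop↦0})}, K=∅>
[6] <C=x, E={x↦1, loop↦0}, S={0↦1, 1↦clo(λx. (x x), {loop↦0})}, K=[arg]>
[7] <C=x, E={x↦1, loop↦0}, S={0↦1, 1↦clo(λx. (x x), {loop↦0})}, K=[fun]>
[8] <C=(x x), E={x↦2, loop↦0}, S={0↦1, 1↦clo(λx. (x x), {loop↦0}), 2↦clo(λx. (x x), {loop↦0})}, K=∅>
[9] <C=x, E={x↦2, loop↦0}, S={0↦1, 1↦clo(λx. (x x), {loop↦0}), 2↦clo(λx. (x x), {loop↦0})}, K=[arg]>
[10] <C=x, E={x↦2, loop↦0}, S={0↦1, 1↦clo(λx. (x x), {loop↦0}), 2↦clo(λx. (x x), {loop↦0})}, K=[fun]>
[11] <C=(x x), E={x↦3, loop↦0}, S={0↦1, 1↦clo(λx. (x x), {loop↦0}), 2↦clo(λx. (x x), {loop↦0}), 3↦clo(λx. (x x), {loop↦0})}, K=∅>
[12] <C=x, E={x↦3, loop↦0}, S={0↦1, 1↦clo(λx. (x x), {loop↦0}), 2↦clo(λx. (x x), {loop↦0}), 3↦clo(λx. (x x), {loop↦0})}, K=[arg]>
[13] <C=x, E={x↦3, loop↦0}, S={0↦1, 1↦clo(λx. (x x), {loop↦0}), 2↦clo(λx. (x x), {loop↦0}), 3↦clo(λx. (x x), {loop↦0})}, K=[fun]>
[14] <C=(x x), E={x↦4, loop↦0}, S={0↦1, 1↦clo(λx. (x x), {loop↦0}), 2↦clo(λx. (x x), {loop↦0}), 3↦clo(λx. (x x), {loop↦0}), 4↦clo(λx. (x x), {loop↦0})}, K=∅>
[15] <C=x, E={x↦4, loop↦0}, S={0↦1, 1↦clo(λx. (x x), {loop↦0}), 2↦clo(λx. (x x), {loop↦0}), 3↦clo(λx. (x x), {loop↦0}), 4↦clo(λx. (x x), {loop↦0})}, K=[arg]>
[16] <C=x, E={x↦4, loop↦0}, S={0↦1, 1↦clo(λx. (x x), {loop↦0}), 2↦clo(λx. (x x), {loop↦0}), 3↦clo(λx. (x x), {loop↦0}), 4↦clo(λx. (x x), {loop↦0})}, K=[fun]>
[17] <C=(x x), E={x↦5, loop↦0}, S={0↦1, 1↦clo(λx. (x x), {loop↦0}), 2↦clo(λx. (x x), {loop↦0}), 3↦clo(λx. (x x), {loop↦0}), 4↦clo(λx. (x x), {loop↦0}), 5↦clo(λx. (x x), {loop↦0})}, K=∅>
[18] <C=x, E={x↦5, loop↦0}, S={0↦1, 1↦clo(λx. (x x), {loop↦0}), 2↦clo(λx. (x x), {loop↦0}), 3↦clo(λx. (x x), {loop↦0}), 4↦clo(λx. (x x), {loop↦0}), 5↦clo(λx. (x x), {loop↦0})}, K=[arg]>
[19] <C=x, E={x↦5, loop↦0}, S={0↦1, 1↦clo(λx. (x x), {loop↦0}), 2↦clo(λx. (x x), {loop↦0}), 3↦clo(λx. (x x), {loop↦0}), 4↦clo(λx. (x x), {loop↦0}), 5↦clo(λx. (x x), {loop↦0})}, K=[fun]>
[20] <C=(x x), E={x↦6, loop↦0}, S={0↦1, 1↦clo(λx. (x x), {loop↦0}), 2↦clo(λx. (x x), {loop↦0}), 3↦clo(λx. (x x), {loop↦0}), 4↦clo(λx. (x x), {loop↦0}), 5↦clo(λx. (x x), {loop↦0}), 6↦clo(λx. (x x), {loop↦0})}, K=∅>
[21] <C=x, E={x↦6, loop↦0}, S={0↦1, 1↦clo(λx. (x x), {loop↦0}), 2↦clo(λx. (x x), {loop↦0}), 3↦clo(λx. (x x), {loop↦0}), 4↦clo(λx. (x x), {loop↦0}), 5↦clo(λx. (x x), {loop↦0}), 6↦clo(λx. (x x), {loop↦0})}, K=[arg]>
[22] <C=x, E={x↦6, loop↦0}, S={0↦1, 1↦clo(λx. (x x), {loop↦0}), 2↦clo(λx. (x x), {loop↦0}), 3↦clo(λx. (x x), {loop↦0}), 4↦clo(λx. (x x), {loop↦0}), 5↦clo(λx. (x x), {loop↦0}), 6↦clo(λx. (x x), {loop↦0})}, K=[fun]>
→ 22 transitions taken and the configuration is still not final: no result within 22 steps

Answer: DIVERGES (no final state within 22 steps)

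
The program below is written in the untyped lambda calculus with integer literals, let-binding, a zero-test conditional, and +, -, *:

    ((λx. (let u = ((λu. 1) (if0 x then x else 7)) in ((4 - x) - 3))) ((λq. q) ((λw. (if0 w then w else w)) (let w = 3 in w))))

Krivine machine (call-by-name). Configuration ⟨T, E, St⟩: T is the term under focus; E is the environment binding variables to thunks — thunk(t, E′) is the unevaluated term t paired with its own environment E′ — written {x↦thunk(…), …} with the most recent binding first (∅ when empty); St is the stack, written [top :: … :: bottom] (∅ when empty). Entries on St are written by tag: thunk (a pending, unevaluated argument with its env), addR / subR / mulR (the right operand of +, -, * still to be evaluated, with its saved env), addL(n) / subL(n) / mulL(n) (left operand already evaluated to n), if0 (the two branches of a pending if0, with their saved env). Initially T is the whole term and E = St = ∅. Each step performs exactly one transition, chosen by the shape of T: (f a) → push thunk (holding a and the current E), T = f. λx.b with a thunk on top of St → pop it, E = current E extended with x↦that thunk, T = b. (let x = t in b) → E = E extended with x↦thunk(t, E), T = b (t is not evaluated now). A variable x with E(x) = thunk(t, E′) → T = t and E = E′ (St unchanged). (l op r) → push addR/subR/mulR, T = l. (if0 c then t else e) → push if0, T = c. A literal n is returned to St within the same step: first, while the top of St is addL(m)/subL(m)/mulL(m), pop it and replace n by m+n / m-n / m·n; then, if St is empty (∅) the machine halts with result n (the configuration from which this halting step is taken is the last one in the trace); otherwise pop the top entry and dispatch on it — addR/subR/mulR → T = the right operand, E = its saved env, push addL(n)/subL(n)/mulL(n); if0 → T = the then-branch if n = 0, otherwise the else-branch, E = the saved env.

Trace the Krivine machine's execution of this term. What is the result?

Answer: -2

Derivation:
0. ⟨T=((λx. (let u = ((λu. 1) (if0 x then x else 7)) in ((4 - x) - 3))) ((λq. q) ((λw. (if0 w then w else w)) (let w = 3 in w)))); E=∅; St=∅⟩
1. ⟨T=(λx. (let u = ((λu. 1) (if0 x then x else 7)) in ((4 - x) - 3))); E=∅; St=[thunk]⟩
2. ⟨T=(let u = ((λu. 1) (if0 x then x else 7)) in ((4 - x) - 3)); E={x↦thunk(((λq. q) ((λw. (if0 w then w else w)) (let w = 3 in w))), ∅)}; St=∅⟩
3. ⟨T=((4 - x) - 3); E={u↦thunk(((λu. 1) (if0 x then x else 7)), {x↦thunk(((λq. q) ((λw. (if0 w then w else w)) (let w = 3 in w))), ∅)}), x↦thunk(((λq. q) ((λw. (if0 w then w else w)) (let w = 3 in w))), ∅)}; St=∅⟩
4. ⟨T=(4 - x); E={u↦thunk(((λu. 1) (if0 x then x else 7)), {x↦thunk(((λq. q) ((λw. (if0 w then w else w)) (let w = 3 in w))), ∅)}), x↦thunk(((λq. q) ((λw. (if0 w then w else w)) (let w = 3 in w))), ∅)}; St=[subR]⟩
5. ⟨T=4; E={u↦thunk(((λu. 1) (if0 x then x else 7)), {x↦thunk(((λq. q) ((λw. (if0 w then w else w)) (let w = 3 in w))), ∅)}), x↦thunk(((λq. q) ((λw. (if0 w then w else w)) (let w = 3 in w))), ∅)}; St=[subR :: subR]⟩
6. ⟨T=x; E={u↦thunk(((λu. 1) (if0 x then x else 7)), {x↦thunk(((λq. q) ((λw. (if0 w then w else w)) (let w = 3 in w))), ∅)}), x↦thunk(((λq. q) ((λw. (if0 w then w else w)) (let w = 3 in w))), ∅)}; St=[subL(4) :: subR]⟩
7. ⟨T=((λq. q) ((λw. (if0 w then w else w)) (let w = 3 in w))); E=∅; St=[subL(4) :: subR]⟩
8. ⟨T=(λq. q); E=∅; St=[thunk :: subL(4) :: subR]⟩
9. ⟨T=q; E={q↦thunk(((λw. (if0 w then w else w)) (let w = 3 in w)), ∅)}; St=[subL(4) :: subR]⟩
10. ⟨T=((λw. (if0 w then w else w)) (let w = 3 in w)); E=∅; St=[subL(4) :: subR]⟩
11. ⟨T=(λw. (if0 w then w else w)); E=∅; St=[thunk :: subL(4) :: subR]⟩
12. ⟨T=(if0 w then w else w); E={w↦thunk((let w = 3 in w), ∅)}; St=[subL(4) :: subR]⟩
13. ⟨T=w; E={w↦thunk((let w = 3 in w), ∅)}; St=[if0 :: subL(4) :: subR]⟩
14. ⟨T=(let w = 3 in w); E=∅; St=[if0 :: subL(4) :: subR]⟩
15. ⟨T=w; E={w↦thunk(3, ∅)}; St=[if0 :: subL(4) :: subR]⟩
16. ⟨T=3; E=∅; St=[if0 :: subL(4) :: subR]⟩
17. ⟨T=w; E={w↦thunk((let w = 3 in w), ∅)}; St=[subL(4) :: subR]⟩
18. ⟨T=(let w = 3 in w); E=∅; St=[subL(4) :: subR]⟩
19. ⟨T=w; E={w↦thunk(3, ∅)}; St=[subL(4) :: subR]⟩
20. ⟨T=3; E=∅; St=[subL(4) :: subR]⟩
21. ⟨T=3; E={u↦thunk(((λu. 1) (if0 x then x else 7)), {x↦thunk(((λq. q) ((λw. (if0 w then w else w)) (let w = 3 in w))), ∅)}), x↦thunk(((λq. q) ((λw. (if0 w then w else w)) (let w = 3 in w))), ∅)}; St=[subL(1)]⟩
→ final value -2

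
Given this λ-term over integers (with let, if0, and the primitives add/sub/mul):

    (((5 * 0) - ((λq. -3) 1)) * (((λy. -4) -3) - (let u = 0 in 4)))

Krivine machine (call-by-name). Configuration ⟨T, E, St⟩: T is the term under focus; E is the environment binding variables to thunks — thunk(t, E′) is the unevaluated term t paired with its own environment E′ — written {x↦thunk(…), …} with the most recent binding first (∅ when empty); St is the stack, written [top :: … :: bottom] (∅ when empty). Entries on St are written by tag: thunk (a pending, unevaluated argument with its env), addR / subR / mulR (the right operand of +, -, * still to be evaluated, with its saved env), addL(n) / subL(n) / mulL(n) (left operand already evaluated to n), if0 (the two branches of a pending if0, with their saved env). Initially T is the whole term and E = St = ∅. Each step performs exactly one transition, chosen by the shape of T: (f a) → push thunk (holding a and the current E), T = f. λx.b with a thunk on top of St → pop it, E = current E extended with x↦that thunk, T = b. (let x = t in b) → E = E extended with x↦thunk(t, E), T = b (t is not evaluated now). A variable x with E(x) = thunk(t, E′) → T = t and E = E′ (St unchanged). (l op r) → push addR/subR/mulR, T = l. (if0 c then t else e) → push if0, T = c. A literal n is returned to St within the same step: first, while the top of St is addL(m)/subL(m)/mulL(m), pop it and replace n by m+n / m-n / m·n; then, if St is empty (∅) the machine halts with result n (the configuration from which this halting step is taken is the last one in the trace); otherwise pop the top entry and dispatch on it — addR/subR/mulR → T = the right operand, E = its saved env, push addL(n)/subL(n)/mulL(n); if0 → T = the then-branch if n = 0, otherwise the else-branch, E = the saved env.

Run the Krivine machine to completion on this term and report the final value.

[0] ⟨T=(((5 * 0) - ((λq. -3) 1)) * (((λy. -4) -3) - (let u = 0 in 4))); E=∅; St=∅⟩
[1] ⟨T=((5 * 0) - ((λq. -3) 1)); E=∅; St=[mulR]⟩
[2] ⟨T=(5 * 0); E=∅; St=[subR :: mulR]⟩
[3] ⟨T=5; E=∅; St=[mulR :: subR :: mulR]⟩
[4] ⟨T=0; E=∅; St=[mulL(5) :: subR :: mulR]⟩
[5] ⟨T=((λq. -3) 1); E=∅; St=[subL(0) :: mulR]⟩
[6] ⟨T=(λq. -3); E=∅; St=[thunk :: subL(0) :: mulR]⟩
[7] ⟨T=-3; E={q↦thunk(1, ∅)}; St=[subL(0) :: mulR]⟩
[8] ⟨T=(((λy. -4) -3) - (let u = 0 in 4)); E=∅; St=[mulL(3)]⟩
[9] ⟨T=((λy. -4) -3); E=∅; St=[subR :: mulL(3)]⟩
[10] ⟨T=(λy. -4); E=∅; St=[thunk :: subR :: mulL(3)]⟩
[11] ⟨T=-4; E={y↦thunk(-3, ∅)}; St=[subR :: mulL(3)]⟩
[12] ⟨T=(let u = 0 in 4); E=∅; St=[subL(-4) :: mulL(3)]⟩
[13] ⟨T=4; E={u↦thunk(0, ∅)}; St=[subL(-4) :: mulL(3)]⟩
→ final value -24

Answer: -24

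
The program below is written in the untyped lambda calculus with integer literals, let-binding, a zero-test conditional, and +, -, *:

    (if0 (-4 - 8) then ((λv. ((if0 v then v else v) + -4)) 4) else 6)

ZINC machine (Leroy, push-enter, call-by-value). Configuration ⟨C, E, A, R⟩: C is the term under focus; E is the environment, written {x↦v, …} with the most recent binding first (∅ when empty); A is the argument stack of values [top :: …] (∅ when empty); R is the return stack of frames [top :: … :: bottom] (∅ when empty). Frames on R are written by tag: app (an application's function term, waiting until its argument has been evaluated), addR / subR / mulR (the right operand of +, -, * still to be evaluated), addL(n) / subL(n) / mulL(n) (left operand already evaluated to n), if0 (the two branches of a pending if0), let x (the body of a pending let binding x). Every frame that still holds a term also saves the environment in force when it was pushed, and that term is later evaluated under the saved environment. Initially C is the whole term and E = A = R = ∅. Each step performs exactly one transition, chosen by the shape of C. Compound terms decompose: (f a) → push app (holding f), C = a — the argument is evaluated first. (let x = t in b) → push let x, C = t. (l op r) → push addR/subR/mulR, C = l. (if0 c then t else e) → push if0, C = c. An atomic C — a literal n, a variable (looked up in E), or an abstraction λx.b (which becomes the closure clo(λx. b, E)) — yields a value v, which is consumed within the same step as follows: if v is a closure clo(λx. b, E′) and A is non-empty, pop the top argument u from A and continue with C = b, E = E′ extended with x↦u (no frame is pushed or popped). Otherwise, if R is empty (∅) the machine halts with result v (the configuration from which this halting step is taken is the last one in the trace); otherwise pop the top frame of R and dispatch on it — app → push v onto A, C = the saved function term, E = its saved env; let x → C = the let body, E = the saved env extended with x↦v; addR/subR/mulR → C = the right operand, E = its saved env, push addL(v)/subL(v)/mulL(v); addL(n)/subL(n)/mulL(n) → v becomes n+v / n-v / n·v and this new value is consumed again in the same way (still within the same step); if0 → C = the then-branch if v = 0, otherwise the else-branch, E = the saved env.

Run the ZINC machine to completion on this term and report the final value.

t=0: [C=(if0 (-4 - 8) then ((λv. ((if0 v then v else v) + -4)) 4) else 6) | E=∅ | A=∅ | R=∅]
t=1: [C=(-4 - 8) | E=∅ | A=∅ | R=[if0]]
t=2: [C=-4 | E=∅ | A=∅ | R=[subR :: if0]]
t=3: [C=8 | E=∅ | A=∅ | R=[subL(-4) :: if0]]
t=4: [C=6 | E=∅ | A=∅ | R=∅]
→ final value 6

Answer: 6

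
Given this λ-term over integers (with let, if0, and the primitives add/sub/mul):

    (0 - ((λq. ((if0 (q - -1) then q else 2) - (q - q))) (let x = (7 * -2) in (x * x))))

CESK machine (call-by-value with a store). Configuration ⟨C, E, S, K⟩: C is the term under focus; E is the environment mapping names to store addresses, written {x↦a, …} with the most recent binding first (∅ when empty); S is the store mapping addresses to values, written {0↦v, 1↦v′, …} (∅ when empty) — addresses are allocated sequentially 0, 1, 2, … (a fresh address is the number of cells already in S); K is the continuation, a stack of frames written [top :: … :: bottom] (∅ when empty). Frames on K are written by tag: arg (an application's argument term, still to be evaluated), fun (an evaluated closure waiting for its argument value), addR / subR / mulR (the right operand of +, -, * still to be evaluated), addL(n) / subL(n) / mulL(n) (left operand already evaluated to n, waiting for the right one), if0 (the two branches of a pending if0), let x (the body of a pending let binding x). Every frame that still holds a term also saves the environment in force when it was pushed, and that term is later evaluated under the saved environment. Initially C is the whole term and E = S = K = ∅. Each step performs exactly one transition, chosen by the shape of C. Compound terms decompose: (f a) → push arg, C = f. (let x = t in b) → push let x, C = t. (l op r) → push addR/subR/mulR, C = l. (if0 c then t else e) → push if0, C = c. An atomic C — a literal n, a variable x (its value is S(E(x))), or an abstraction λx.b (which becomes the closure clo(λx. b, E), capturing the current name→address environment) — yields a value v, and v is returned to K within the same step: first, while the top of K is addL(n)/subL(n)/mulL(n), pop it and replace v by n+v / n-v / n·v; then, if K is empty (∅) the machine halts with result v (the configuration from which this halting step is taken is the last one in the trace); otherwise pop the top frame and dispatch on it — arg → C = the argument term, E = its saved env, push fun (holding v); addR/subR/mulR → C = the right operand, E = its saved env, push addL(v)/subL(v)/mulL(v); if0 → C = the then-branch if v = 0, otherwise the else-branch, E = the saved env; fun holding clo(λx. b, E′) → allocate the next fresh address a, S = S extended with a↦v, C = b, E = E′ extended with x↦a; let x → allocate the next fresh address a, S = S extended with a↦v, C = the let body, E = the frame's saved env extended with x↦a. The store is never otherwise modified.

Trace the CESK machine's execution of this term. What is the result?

Answer: -2

Execution trace:
[0] [C=(0 - ((λq. ((if0 (q - -1) then q else 2) - (q - q))) (let x = (7 * -2) in (x * x)))) | E=∅ | S=∅ | K=∅]
[1] [C=0 | E=∅ | S=∅ | K=[subR]]
[2] [C=((λq. ((if0 (q - -1) then q else 2) - (q - q))) (let x = (7 * -2) in (x * x))) | E=∅ | S=∅ | K=[subL(0)]]
[3] [C=(λq. ((if0 (q - -1) then q else 2) - (q - q))) | E=∅ | S=∅ | K=[arg :: subL(0)]]
[4] [C=(let x = (7 * -2) in (x * x)) | E=∅ | S=∅ | K=[fun :: subL(0)]]
[5] [C=(7 * -2) | E=∅ | S=∅ | K=[let x :: fun :: subL(0)]]
[6] [C=7 | E=∅ | S=∅ | K=[mulR :: let x :: fun :: subL(0)]]
[7] [C=-2 | E=∅ | S=∅ | K=[mulL(7) :: let x :: fun :: subL(0)]]
[8] [C=(x * x) | E={x↦0} | S={0↦-14} | K=[fun :: subL(0)]]
[9] [C=x | E={x↦0} | S={0↦-14} | K=[mulR :: fun :: subL(0)]]
[10] [C=x | E={x↦0} | S={0↦-14} | K=[mulL(-14) :: fun :: subL(0)]]
[11] [C=((if0 (q - -1) then q else 2) - (q - q)) | E={q↦1} | S={0↦-14, 1↦196} | K=[subL(0)]]
[12] [C=(if0 (q - -1) then q else 2) | E={q↦1} | S={0↦-14, 1↦196} | K=[subR :: subL(0)]]
[13] [C=(q - -1) | E={q↦1} | S={0↦-14, 1↦196} | K=[if0 :: subR :: subL(0)]]
[14] [C=q | E={q↦1} | S={0↦-14, 1↦196} | K=[subR :: if0 :: subR :: subL(0)]]
[15] [C=-1 | E={q↦1} | S={0↦-14, 1↦196} | K=[subL(196) :: if0 :: subR :: subL(0)]]
[16] [C=2 | E={q↦1} | S={0↦-14, 1↦196} | K=[subR :: subL(0)]]
[17] [C=(q - q) | E={q↦1} | S={0↦-14, 1↦196} | K=[subL(2) :: subL(0)]]
[18] [C=q | E={q↦1} | S={0↦-14, 1↦196} | K=[subR :: subL(2) :: subL(0)]]
[19] [C=q | E={q↦1} | S={0↦-14, 1↦196} | K=[subL(196) :: subL(2) :: subL(0)]]
→ final value -2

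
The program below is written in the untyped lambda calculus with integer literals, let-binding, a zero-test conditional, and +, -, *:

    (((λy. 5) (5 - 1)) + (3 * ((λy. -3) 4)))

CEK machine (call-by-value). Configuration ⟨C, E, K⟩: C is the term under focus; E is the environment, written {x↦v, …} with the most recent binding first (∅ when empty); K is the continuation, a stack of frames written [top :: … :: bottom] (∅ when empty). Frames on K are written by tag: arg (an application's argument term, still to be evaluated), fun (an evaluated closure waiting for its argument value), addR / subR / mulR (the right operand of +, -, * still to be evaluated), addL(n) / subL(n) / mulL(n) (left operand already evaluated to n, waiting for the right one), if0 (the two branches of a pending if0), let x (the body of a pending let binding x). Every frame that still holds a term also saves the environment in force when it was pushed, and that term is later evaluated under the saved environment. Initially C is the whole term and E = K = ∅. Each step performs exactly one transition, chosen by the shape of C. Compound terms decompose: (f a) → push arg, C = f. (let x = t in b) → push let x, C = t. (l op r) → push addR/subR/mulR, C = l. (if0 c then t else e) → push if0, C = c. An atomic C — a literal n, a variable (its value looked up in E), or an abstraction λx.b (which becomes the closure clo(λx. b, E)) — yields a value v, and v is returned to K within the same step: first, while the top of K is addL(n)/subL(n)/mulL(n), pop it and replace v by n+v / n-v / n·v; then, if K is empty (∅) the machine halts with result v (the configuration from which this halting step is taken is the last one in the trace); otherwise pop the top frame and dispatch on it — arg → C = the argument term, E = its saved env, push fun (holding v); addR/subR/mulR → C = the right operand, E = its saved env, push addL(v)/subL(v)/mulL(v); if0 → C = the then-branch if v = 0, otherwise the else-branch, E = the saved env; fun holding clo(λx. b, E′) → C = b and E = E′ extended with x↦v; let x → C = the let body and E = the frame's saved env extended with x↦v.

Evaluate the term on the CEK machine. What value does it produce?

[0] ⟨C=(((λy. 5) (5 - 1)) + (3 * ((λy. -3) 4))); E=∅; K=∅⟩
[1] ⟨C=((λy. 5) (5 - 1)); E=∅; K=[addR]⟩
[2] ⟨C=(λy. 5); E=∅; K=[arg :: addR]⟩
[3] ⟨C=(5 - 1); E=∅; K=[fun :: addR]⟩
[4] ⟨C=5; E=∅; K=[subR :: fun :: addR]⟩
[5] ⟨C=1; E=∅; K=[subL(5) :: fun :: addR]⟩
[6] ⟨C=5; E={y↦4}; K=[addR]⟩
[7] ⟨C=(3 * ((λy. -3) 4)); E=∅; K=[addL(5)]⟩
[8] ⟨C=3; E=∅; K=[mulR :: addL(5)]⟩
[9] ⟨C=((λy. -3) 4); E=∅; K=[mulL(3) :: addL(5)]⟩
[10] ⟨C=(λy. -3); E=∅; K=[arg :: mulL(3) :: addL(5)]⟩
[11] ⟨C=4; E=∅; K=[fun :: mulL(3) :: addL(5)]⟩
[12] ⟨C=-3; E={y↦4}; K=[mulL(3) :: addL(5)]⟩
→ final value -4

Answer: -4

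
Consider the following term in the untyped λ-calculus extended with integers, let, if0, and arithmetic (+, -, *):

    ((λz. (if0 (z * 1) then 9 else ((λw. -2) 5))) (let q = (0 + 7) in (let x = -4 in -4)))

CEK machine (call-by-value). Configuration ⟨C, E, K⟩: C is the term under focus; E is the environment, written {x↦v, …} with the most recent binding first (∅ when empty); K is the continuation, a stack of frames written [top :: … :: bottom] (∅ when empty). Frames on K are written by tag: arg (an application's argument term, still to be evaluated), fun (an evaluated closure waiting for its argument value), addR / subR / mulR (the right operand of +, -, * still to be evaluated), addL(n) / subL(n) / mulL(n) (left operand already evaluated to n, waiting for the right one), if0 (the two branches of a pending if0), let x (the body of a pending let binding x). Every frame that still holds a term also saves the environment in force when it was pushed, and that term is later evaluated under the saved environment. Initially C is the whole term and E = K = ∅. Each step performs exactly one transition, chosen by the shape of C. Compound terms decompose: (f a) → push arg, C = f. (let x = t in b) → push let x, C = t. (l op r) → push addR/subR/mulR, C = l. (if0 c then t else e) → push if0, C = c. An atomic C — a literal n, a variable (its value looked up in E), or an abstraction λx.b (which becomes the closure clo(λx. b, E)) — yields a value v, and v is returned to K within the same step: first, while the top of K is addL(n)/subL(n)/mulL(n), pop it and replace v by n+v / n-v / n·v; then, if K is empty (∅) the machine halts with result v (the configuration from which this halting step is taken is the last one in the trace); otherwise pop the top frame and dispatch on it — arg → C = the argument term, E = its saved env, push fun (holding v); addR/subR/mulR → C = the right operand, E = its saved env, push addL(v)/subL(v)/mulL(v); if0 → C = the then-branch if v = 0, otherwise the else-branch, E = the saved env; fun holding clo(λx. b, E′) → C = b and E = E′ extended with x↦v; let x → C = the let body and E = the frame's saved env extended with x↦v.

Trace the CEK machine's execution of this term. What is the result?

Answer: -2

Execution trace:
step 0: <C=((λz. (if0 (z * 1) then 9 else ((λw. -2) 5))) (let q = (0 + 7) in (let x = -4 in -4))), E=∅, K=∅>
step 1: <C=(λz. (if0 (z * 1) then 9 else ((λw. -2) 5))), E=∅, K=[arg]>
step 2: <C=(let q = (0 + 7) in (let x = -4 in -4)), E=∅, K=[fun]>
step 3: <C=(0 + 7), E=∅, K=[let q :: fun]>
step 4: <C=0, E=∅, K=[addR :: let q :: fun]>
step 5: <C=7, E=∅, K=[addL(0) :: let q :: fun]>
step 6: <C=(let x = -4 in -4), E={q↦7}, K=[fun]>
step 7: <C=-4, E={q↦7}, K=[let x :: fun]>
step 8: <C=-4, E={x↦-4, q↦7}, K=[fun]>
step 9: <C=(if0 (z * 1) then 9 else ((λw. -2) 5)), E={z↦-4}, K=∅>
step 10: <C=(z * 1), E={z↦-4}, K=[if0]>
step 11: <C=z, E={z↦-4}, K=[mulR :: if0]>
step 12: <C=1, E={z↦-4}, K=[mulL(-4) :: if0]>
step 13: <C=((λw. -2) 5), E={z↦-4}, K=∅>
step 14: <C=(λw. -2), E={z↦-4}, K=[arg]>
step 15: <C=5, E={z↦-4}, K=[fun]>
step 16: <C=-2, E={w↦5, z↦-4}, K=∅>
→ final value -2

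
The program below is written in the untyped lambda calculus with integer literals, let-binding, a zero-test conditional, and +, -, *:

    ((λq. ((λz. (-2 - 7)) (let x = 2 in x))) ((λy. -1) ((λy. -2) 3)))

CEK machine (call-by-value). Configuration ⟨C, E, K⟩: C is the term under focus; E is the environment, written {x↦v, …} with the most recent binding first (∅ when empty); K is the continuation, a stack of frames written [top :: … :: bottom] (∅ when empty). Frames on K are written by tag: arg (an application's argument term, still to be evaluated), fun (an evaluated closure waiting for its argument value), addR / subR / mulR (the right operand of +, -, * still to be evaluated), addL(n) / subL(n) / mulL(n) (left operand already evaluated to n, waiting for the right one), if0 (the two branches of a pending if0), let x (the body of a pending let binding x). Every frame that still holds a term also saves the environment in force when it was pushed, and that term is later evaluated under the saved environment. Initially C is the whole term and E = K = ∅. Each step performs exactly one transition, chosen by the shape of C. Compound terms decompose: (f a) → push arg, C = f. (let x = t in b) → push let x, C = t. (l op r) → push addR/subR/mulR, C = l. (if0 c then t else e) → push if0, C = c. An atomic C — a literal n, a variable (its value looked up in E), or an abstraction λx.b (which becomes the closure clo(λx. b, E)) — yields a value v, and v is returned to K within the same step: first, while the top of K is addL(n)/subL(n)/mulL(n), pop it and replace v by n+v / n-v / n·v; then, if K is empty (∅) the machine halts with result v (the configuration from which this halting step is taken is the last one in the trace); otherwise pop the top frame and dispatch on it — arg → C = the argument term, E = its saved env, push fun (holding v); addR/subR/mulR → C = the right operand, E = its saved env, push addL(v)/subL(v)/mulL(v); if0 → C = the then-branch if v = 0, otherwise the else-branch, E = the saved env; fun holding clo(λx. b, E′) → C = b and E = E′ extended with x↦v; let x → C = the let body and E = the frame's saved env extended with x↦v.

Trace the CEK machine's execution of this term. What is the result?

step 0: <C=((λq. ((λz. (-2 - 7)) (let x = 2 in x))) ((λy. -1) ((λy. -2) 3))), E=∅, K=∅>
step 1: <C=(λq. ((λz. (-2 - 7)) (let x = 2 in x))), E=∅, K=[arg]>
step 2: <C=((λy. -1) ((λy. -2) 3)), E=∅, K=[fun]>
step 3: <C=(λy. -1), E=∅, K=[arg :: fun]>
step 4: <C=((λy. -2) 3), E=∅, K=[fun :: fun]>
step 5: <C=(λy. -2), E=∅, K=[arg :: fun :: fun]>
step 6: <C=3, E=∅, K=[fun :: fun :: fun]>
step 7: <C=-2, E={y↦3}, K=[fun :: fun]>
step 8: <C=-1, E={y↦-2}, K=[fun]>
step 9: <C=((λz. (-2 - 7)) (let x = 2 in x)), E={q↦-1}, K=∅>
step 10: <C=(λz. (-2 - 7)), E={q↦-1}, K=[arg]>
step 11: <C=(let x = 2 in x), E={q↦-1}, K=[fun]>
step 12: <C=2, E={q↦-1}, K=[let x :: fun]>
step 13: <C=x, E={x↦2, q↦-1}, K=[fun]>
step 14: <C=(-2 - 7), E={z↦2, q↦-1}, K=∅>
step 15: <C=-2, E={z↦2, q↦-1}, K=[subR]>
step 16: <C=7, E={z↦2, q↦-1}, K=[subL(-2)]>
→ final value -9

Answer: -9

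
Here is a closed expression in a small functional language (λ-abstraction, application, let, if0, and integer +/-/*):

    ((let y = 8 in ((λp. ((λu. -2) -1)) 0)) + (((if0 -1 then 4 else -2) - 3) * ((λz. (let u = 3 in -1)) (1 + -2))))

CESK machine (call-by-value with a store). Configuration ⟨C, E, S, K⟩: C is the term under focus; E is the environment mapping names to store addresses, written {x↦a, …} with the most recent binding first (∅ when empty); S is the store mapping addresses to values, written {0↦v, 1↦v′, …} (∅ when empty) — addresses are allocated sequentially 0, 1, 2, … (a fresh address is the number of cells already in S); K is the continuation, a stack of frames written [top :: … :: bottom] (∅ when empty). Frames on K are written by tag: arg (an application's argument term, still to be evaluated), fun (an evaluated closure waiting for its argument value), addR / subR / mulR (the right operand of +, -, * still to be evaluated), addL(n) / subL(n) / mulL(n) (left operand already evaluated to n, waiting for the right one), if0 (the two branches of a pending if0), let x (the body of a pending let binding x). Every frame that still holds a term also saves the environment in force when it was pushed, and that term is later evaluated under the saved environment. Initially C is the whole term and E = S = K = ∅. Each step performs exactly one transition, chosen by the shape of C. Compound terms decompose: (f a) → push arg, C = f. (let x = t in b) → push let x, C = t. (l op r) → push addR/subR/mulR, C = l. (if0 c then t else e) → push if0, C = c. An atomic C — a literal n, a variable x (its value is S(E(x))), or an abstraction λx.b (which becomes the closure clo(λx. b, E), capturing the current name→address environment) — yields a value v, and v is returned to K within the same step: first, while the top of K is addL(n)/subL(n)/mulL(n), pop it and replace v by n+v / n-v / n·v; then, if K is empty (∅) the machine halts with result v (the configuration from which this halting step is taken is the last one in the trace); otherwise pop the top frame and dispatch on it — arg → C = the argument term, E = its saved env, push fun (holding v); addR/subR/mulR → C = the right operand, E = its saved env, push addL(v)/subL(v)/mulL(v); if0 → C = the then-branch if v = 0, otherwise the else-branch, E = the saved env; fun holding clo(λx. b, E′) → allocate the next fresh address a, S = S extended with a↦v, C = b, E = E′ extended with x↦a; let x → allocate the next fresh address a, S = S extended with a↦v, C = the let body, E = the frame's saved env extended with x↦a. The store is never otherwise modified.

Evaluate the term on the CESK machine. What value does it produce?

[0] ⟨C=((let y = 8 in ((λp. ((λu. -2) -1)) 0)) + (((if0 -1 then 4 else -2) - 3) * ((λz. (let u = 3 in -1)) (1 + -2)))); E=∅; S=∅; K=∅⟩
[1] ⟨C=(let y = 8 in ((λp. ((λu. -2) -1)) 0)); E=∅; S=∅; K=[addR]⟩
[2] ⟨C=8; E=∅; S=∅; K=[let y :: addR]⟩
[3] ⟨C=((λp. ((λu. -2) -1)) 0); E={y↦0}; S={0↦8}; K=[addR]⟩
[4] ⟨C=(λp. ((λu. -2) -1)); E={y↦0}; S={0↦8}; K=[arg :: addR]⟩
[5] ⟨C=0; E={y↦0}; S={0↦8}; K=[fun :: addR]⟩
[6] ⟨C=((λu. -2) -1); E={p↦1, y↦0}; S={0↦8, 1↦0}; K=[addR]⟩
[7] ⟨C=(λu. -2); E={p↦1, y↦0}; S={0↦8, 1↦0}; K=[arg :: addR]⟩
[8] ⟨C=-1; E={p↦1, y↦0}; S={0↦8, 1↦0}; K=[fun :: addR]⟩
[9] ⟨C=-2; E={u↦2, p↦1, y↦0}; S={0↦8, 1↦0, 2↦-1}; K=[addR]⟩
[10] ⟨C=(((if0 -1 then 4 else -2) - 3) * ((λz. (let u = 3 in -1)) (1 + -2))); E=∅; S={0↦8, 1↦0, 2↦-1}; K=[addL(-2)]⟩
[11] ⟨C=((if0 -1 then 4 else -2) - 3); E=∅; S={0↦8, 1↦0, 2↦-1}; K=[mulR :: addL(-2)]⟩
[12] ⟨C=(if0 -1 then 4 else -2); E=∅; S={0↦8, 1↦0, 2↦-1}; K=[subR :: mulR :: addL(-2)]⟩
[13] ⟨C=-1; E=∅; S={0↦8, 1↦0, 2↦-1}; K=[if0 :: subR :: mulR :: addL(-2)]⟩
[14] ⟨C=-2; E=∅; S={0↦8, 1↦0, 2↦-1}; K=[subR :: mulR :: addL(-2)]⟩
[15] ⟨C=3; E=∅; S={0↦8, 1↦0, 2↦-1}; K=[subL(-2) :: mulR :: addL(-2)]⟩
[16] ⟨C=((λz. (let u = 3 in -1)) (1 + -2)); E=∅; S={0↦8, 1↦0, 2↦-1}; K=[mulL(-5) :: addL(-2)]⟩
[17] ⟨C=(λz. (let u = 3 in -1)); E=∅; S={0↦8, 1↦0, 2↦-1}; K=[arg :: mulL(-5) :: addL(-2)]⟩
[18] ⟨C=(1 + -2); E=∅; S={0↦8, 1↦0, 2↦-1}; K=[fun :: mulL(-5) :: addL(-2)]⟩
[19] ⟨C=1; E=∅; S={0↦8, 1↦0, 2↦-1}; K=[addR :: fun :: mulL(-5) :: addL(-2)]⟩
[20] ⟨C=-2; E=∅; S={0↦8, 1↦0, 2↦-1}; K=[addL(1) :: fun :: mulL(-5) :: addL(-2)]⟩
[21] ⟨C=(let u = 3 in -1); E={z↦3}; S={0↦8, 1↦0, 2↦-1, 3↦-1}; K=[mulL(-5) :: addL(-2)]⟩
[22] ⟨C=3; E={z↦3}; S={0↦8, 1↦0, 2↦-1, 3↦-1}; K=[let u :: mulL(-5) :: addL(-2)]⟩
[23] ⟨C=-1; E={u↦4, z↦3}; S={0↦8, 1↦0, 2↦-1, 3↦-1, 4↦3}; K=[mulL(-5) :: addL(-2)]⟩
→ final value 3

Answer: 3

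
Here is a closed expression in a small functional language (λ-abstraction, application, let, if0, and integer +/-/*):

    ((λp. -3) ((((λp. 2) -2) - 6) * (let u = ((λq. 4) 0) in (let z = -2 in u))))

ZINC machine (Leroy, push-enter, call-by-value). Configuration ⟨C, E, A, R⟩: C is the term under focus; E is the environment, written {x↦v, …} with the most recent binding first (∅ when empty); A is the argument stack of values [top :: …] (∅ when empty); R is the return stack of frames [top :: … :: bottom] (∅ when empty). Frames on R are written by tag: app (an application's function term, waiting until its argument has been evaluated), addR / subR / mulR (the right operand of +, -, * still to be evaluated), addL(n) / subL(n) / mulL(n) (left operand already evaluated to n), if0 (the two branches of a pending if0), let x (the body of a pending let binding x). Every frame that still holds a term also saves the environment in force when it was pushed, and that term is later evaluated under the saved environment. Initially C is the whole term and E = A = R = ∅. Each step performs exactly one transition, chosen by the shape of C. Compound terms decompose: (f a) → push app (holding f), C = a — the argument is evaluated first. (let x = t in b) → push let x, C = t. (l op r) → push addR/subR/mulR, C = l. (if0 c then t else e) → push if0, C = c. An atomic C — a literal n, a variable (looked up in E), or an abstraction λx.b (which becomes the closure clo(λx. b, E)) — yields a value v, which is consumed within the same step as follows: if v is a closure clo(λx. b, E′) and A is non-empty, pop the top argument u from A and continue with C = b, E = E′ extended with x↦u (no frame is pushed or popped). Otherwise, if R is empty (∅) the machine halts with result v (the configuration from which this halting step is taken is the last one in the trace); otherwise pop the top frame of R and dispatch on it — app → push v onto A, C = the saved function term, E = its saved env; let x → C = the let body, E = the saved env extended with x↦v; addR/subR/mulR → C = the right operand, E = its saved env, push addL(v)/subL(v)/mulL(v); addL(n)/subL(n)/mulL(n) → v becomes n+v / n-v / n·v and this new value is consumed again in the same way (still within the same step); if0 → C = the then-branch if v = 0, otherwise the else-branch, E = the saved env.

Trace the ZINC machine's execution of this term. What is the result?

Answer: -3

Derivation:
t=0: [C=((λp. -3) ((((λp. 2) -2) - 6) * (let u = ((λq. 4) 0) in (let z = -2 in u)))) | E=∅ | A=∅ | R=∅]
t=1: [C=((((λp. 2) -2) - 6) * (let u = ((λq. 4) 0) in (let z = -2 in u))) | E=∅ | A=∅ | R=[app]]
t=2: [C=(((λp. 2) -2) - 6) | E=∅ | A=∅ | R=[mulR :: app]]
t=3: [C=((λp. 2) -2) | E=∅ | A=∅ | R=[subR :: mulR :: app]]
t=4: [C=-2 | E=∅ | A=∅ | R=[app :: subR :: mulR :: app]]
t=5: [C=(λp. 2) | E=∅ | A=[-2] | R=[subR :: mulR :: app]]
t=6: [C=2 | E={p↦-2} | A=∅ | R=[subR :: mulR :: app]]
t=7: [C=6 | E=∅ | A=∅ | R=[subL(2) :: mulR :: app]]
t=8: [C=(let u = ((λq. 4) 0) in (let z = -2 in u)) | E=∅ | A=∅ | R=[mulL(-4) :: app]]
t=9: [C=((λq. 4) 0) | E=∅ | A=∅ | R=[let u :: mulL(-4) :: app]]
t=10: [C=0 | E=∅ | A=∅ | R=[app :: let u :: mulL(-4) :: app]]
t=11: [C=(λq. 4) | E=∅ | A=[0] | R=[let u :: mulL(-4) :: app]]
t=12: [C=4 | E={q↦0} | A=∅ | R=[let u :: mulL(-4) :: app]]
t=13: [C=(let z = -2 in u) | E={u↦4} | A=∅ | R=[mulL(-4) :: app]]
t=14: [C=-2 | E={u↦4} | A=∅ | R=[let z :: mulL(-4) :: app]]
t=15: [C=u | E={z↦-2, u↦4} | A=∅ | R=[mulL(-4) :: app]]
t=16: [C=(λp. -3) | E=∅ | A=[-16] | R=∅]
t=17: [C=-3 | E={p↦-16} | A=∅ | R=∅]
→ final value -3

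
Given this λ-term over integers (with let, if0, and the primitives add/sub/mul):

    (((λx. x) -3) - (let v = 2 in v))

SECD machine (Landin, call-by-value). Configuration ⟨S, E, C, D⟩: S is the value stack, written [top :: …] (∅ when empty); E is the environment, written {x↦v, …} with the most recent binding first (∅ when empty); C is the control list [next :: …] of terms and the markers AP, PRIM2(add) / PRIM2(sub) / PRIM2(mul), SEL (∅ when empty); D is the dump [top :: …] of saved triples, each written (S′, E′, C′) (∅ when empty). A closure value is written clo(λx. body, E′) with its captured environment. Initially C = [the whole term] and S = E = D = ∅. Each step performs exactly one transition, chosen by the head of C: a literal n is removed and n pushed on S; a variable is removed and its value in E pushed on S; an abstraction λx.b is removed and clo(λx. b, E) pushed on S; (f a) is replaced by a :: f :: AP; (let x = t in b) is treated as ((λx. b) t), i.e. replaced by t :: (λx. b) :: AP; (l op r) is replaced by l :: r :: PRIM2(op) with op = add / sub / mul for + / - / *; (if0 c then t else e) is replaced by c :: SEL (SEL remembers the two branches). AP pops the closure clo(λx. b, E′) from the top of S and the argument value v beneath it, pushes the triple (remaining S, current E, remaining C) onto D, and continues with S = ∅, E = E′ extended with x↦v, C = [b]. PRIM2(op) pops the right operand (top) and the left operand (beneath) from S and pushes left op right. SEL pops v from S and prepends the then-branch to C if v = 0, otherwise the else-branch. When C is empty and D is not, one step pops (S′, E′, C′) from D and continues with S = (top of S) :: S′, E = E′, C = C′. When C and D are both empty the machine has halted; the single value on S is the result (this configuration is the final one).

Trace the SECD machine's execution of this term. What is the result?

t=0: [S=∅ | E=∅ | C=[(((λx. x) -3) - (let v = 2 in v))] | D=∅]
t=1: [S=∅ | E=∅ | C=[((λx. x) -3) :: (let v = 2 in v) :: PRIM2(sub)] | D=∅]
t=2: [S=∅ | E=∅ | C=[-3 :: (λx. x) :: AP :: (let v = 2 in v) :: PRIM2(sub)] | D=∅]
t=3: [S=[-3] | E=∅ | C=[(λx. x) :: AP :: (let v = 2 in v) :: PRIM2(sub)] | D=∅]
t=4: [S=[clo(λx. x, ∅) :: -3] | E=∅ | C=[AP :: (let v = 2 in v) :: PRIM2(sub)] | D=∅]
t=5: [S=∅ | E={x↦-3} | C=[x] | D=[(∅, ∅, [(let v = 2 in v) :: PRIM2(sub)])]]
t=6: [S=[-3] | E={x↦-3} | C=∅ | D=[(∅, ∅, [(let v = 2 in v) :: PRIM2(sub)])]]
t=7: [S=[-3] | E=∅ | C=[(let v = 2 in v) :: PRIM2(sub)] | D=∅]
t=8: [S=[-3] | E=∅ | C=[2 :: (λv. v) :: AP :: PRIM2(sub)] | D=∅]
t=9: [S=[2 :: -3] | E=∅ | C=[(λv. v) :: AP :: PRIM2(sub)] | D=∅]
t=10: [S=[clo(λv. v, ∅) :: 2 :: -3] | E=∅ | C=[AP :: PRIM2(sub)] | D=∅]
t=11: [S=∅ | E={v↦2} | C=[v] | D=[([-3], ∅, [PRIM2(sub)])]]
t=12: [S=[2] | E={v↦2} | C=∅ | D=[([-3], ∅, [PRIM2(sub)])]]
t=13: [S=[2 :: -3] | E=∅ | C=[PRIM2(sub)] | D=∅]
t=14: [S=[-5] | E=∅ | C=∅ | D=∅]
→ final value -5

Answer: -5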